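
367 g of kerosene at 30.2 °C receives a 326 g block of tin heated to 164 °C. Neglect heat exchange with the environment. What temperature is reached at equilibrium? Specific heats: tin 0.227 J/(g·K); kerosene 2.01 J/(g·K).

T_f ≈ 42.4 °C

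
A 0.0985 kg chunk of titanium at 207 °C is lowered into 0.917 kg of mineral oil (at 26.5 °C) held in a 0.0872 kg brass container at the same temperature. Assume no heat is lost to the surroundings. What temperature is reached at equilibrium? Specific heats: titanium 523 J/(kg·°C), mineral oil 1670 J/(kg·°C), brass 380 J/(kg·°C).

T_f ≈ 32.3 °C

Taking heat into each body as positive, Σ m c ΔT = 0:
0.0985*523*(T − 207) + 0.917*1670*(T − 26.5) + 0.0872*380*(T − 26.5) = 0
51.52(T − 207) + 1531.4(T − 26.5) + 33.14(T − 26.5) = 0
1616 T = 52124
T ≈ 32.25 °C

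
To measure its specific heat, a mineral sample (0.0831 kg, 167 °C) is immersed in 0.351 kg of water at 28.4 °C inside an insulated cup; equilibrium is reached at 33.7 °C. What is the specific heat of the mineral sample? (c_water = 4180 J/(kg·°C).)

Energy conservation, ΣQ = 0:
0.0831·c·(33.7 − 167) + 0.351·4180·(33.7 − 28.4) = 0
-11.08 c = -7776.1
c = -7776.1/-11.08 ≈ 702 J/(kg·°C)

c ≈ 702 J/(kg·°C)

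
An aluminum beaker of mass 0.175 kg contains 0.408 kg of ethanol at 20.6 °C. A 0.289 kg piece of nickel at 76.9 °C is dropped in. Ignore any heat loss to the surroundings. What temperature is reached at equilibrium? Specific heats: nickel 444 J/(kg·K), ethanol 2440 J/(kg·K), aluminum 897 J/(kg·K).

T_f ≈ 26.2 °C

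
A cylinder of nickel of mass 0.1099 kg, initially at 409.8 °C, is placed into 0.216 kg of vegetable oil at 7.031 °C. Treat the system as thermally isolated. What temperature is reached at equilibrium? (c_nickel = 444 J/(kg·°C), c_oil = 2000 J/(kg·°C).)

T_f ≈ 47.9 °C

T_f is the heat-capacity-weighted average of the initial temperatures:
T_f = (48.8*409.8 + 432*7.031) / (48.8 + 432)
    = 23034 / 480.8 ≈ 47.91 °C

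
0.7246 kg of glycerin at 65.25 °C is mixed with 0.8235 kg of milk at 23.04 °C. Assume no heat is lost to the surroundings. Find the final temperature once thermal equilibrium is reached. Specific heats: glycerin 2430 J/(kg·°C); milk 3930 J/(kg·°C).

Heat lost by the glycerin equals heat gained by the milk:
0.7246×2430×(65.25 − T) = 0.8235×3930×(T − 23.04)
1760.8(65.25 − T) = 3236.4(T − 23.04)
4997.1 T = 189456  ⇒  T ≈ 37.91 °C

T_f ≈ 37.9 °C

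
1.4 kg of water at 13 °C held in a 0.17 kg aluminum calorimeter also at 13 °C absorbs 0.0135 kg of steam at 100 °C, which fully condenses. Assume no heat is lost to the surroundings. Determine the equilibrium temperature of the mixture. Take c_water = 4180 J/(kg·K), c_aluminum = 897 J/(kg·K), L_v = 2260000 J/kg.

T_f ≈ 18.8 °C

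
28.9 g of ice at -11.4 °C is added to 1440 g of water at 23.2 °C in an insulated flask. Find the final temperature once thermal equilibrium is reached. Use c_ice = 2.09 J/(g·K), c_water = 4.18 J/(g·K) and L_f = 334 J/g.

T_f ≈ 21.1 °C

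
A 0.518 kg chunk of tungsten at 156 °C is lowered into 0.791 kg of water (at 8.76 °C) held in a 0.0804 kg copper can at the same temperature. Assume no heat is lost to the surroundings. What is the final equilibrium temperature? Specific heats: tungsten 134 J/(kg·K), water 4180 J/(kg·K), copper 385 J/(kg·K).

With ΣQ=0 the equilibrium temperature is the m·c-weighted mean:
T_f = (69.41·156 + 3306.4·8.76 + 30.95·8.76) / (69.41 + 3306.4 + 30.95)
    = 40063 / 3406.7 ≈ 11.76 °C

T_f ≈ 11.8 °C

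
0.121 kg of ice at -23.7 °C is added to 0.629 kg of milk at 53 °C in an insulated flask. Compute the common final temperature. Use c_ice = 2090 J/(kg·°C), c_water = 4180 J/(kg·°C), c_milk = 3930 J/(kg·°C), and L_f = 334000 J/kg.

Conservation of energy gives ΣQ = 0:
ice -23.7→0 °C: 0.121·2090·23.7 = 5993.5
  fusion: m_ice L_f = 0.121·334000 = 40414
  meltwater 0→T: 0.121·4180·T = 505.78 T
  milk: 2472(T − 53)
2977.8 T = 131014 − 46407 = 84607
T ≈ 28.41 °C (positive, so assuming full melt was valid).

T_f ≈ 28.4 °C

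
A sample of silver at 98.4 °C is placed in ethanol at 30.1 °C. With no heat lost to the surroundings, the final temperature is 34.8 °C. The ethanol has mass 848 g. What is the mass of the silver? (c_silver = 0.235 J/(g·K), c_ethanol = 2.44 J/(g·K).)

|Q_silver| = |Q_ethanol|:
m×0.235×(98.4 − 34.8) = 848×2.44×(34.8 − 30.1)
14.95 m = 9724.9  ⇒  m ≈ 650.7 g

m ≈ 651 g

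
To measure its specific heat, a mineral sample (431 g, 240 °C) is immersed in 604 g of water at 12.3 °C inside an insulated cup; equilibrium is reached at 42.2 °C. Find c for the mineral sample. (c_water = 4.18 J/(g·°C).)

Taking heat into each body as positive, Σ m c ΔT = 0:
431·c·(42.2 − 240) + 604·4.18·(42.2 − 12.3) = 0
-85252 c = -75489
c = -75489/-85252 ≈ 0.8855 J/(g·°C)

c ≈ 0.885 J/(g·°C)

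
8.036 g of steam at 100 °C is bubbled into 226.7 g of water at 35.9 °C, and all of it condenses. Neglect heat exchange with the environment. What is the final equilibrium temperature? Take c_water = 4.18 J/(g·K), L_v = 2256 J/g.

T_f ≈ 56.6 °C

Conservation of energy gives ΣQ = 0:
condense steam: −8.036×2256 = −18129; condensate cools 100→T: 8.036×4.18×(T − 100) = 33.59(T − 100); water warms: 226.7×4.18×(T − 35.9) = 947.61(T − 35.9)
981.2 T = 18129 + 3359 + 34019 = 55507
T ≈ 56.57 °C, under the boiling point, so the assumption holds.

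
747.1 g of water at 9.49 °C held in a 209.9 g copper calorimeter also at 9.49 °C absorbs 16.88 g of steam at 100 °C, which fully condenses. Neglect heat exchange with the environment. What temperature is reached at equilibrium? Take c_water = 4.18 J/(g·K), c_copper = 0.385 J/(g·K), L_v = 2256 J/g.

T_f ≈ 23.1 °C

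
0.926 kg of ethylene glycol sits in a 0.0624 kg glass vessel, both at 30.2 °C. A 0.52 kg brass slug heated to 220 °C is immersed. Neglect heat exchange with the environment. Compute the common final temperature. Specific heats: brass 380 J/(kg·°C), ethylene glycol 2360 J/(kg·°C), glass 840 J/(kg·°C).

T_f ≈ 45.6 °C

Taking heat into each body as positive, Σ m c ΔT = 0:
0.52*380*(T − 220) + 0.926*2360*(T − 30.2) + 0.0624*840*(T − 30.2) = 0
197.6(T − 220) + 2185.4(T − 30.2) + 52.42(T − 30.2) = 0
(197.6 + 2185.4 + 52.42) T = 197.6*220 + 2185.4*30.2 + 52.42*30.2
T ≈ 45.60 °C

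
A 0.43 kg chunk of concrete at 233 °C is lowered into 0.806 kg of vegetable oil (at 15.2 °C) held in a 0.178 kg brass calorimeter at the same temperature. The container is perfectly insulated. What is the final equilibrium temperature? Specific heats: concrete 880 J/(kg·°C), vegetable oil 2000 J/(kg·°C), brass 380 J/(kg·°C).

T_f ≈ 55.2 °C

Heat gained plus heat lost sum to zero:
0.43×880×(T − 233) + 0.806×2000×(T − 15.2) + 0.178×380×(T − 15.2) = 0
378.4(T − 233) + 1612(T − 15.2) + 67.64(T − 15.2) = 0
2058 T = 113698
T ≈ 55.25 °C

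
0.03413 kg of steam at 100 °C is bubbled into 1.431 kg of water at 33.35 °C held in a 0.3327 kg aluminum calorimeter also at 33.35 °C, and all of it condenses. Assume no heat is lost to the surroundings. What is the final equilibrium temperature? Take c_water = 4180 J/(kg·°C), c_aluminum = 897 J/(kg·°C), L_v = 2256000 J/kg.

Conservation of energy gives ΣQ = 0:
latent heat released on condensation: 0.03413·2256000 = 76997; condensed water 100 °C→T: 142.66(T − 100); original water: 5981.6(T − 33.35); aluminum cup: 0.3327·897·(T − 33.35) = 298.43(T − 33.35)
6422.7 T = 76997 + 14266 + 209438 = 300702
T ≈ 46.82 °C, under the boiling point, so the assumption holds.

T_f ≈ 46.8 °C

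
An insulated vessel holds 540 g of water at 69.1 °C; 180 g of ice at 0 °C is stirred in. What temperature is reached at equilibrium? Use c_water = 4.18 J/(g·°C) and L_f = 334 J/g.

Heat gained plus heat lost sum to zero:
latent heat to melt: 180×334 = 60120; meltwater 0→T: 180×4.18×T = 752.4 T; water cools: 540×4.18×(T − 69.1) = 2257.2(T − 69.1)
3009.6 T = 155973 − 60120 = 95853
T ≈ 31.85 °C (positive, so assuming full melt was valid).

T_f ≈ 31.8 °C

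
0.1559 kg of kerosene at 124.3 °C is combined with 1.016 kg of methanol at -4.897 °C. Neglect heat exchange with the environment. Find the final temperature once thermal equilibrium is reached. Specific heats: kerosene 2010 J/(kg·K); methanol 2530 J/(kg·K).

T_f ≈ 9.1 °C

Set heat shed by the hot body equal to heat absorbed by the cold body:
0.1559*2010*(124.3 − T) = 1.016*2530*(T − (-4.897))
313.36(124.3 − T) = 2570.5(T − (-4.897))
2883.8 T = 26363  ⇒  T ≈ 9.14 °C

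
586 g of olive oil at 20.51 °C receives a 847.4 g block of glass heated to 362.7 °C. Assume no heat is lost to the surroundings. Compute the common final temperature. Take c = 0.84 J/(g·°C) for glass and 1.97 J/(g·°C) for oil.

|Q_glass| = |Q_oil|:
847.4·0.84·(362.7 − T) = 586·1.97·(T − 20.51)
711.82(362.7 − T) = 1154.4(T − 20.51)
1866.2 T = 281853  ⇒  T ≈ 151.03 °C

T_f ≈ 151.0 °C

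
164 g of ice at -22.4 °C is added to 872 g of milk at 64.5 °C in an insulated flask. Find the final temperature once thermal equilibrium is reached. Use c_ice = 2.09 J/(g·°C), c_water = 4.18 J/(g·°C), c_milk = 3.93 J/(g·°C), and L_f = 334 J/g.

T_f ≈ 38.6 °C

Net heat exchanged in the isolated system is zero:
ice -22.4→0 °C: 164×2.09×22.4 = 7677.8
  fusion: m_ice L_f = 164×334 = 54776
  meltwater 0→T: 164×4.18×T = 685.52 T
  milk: 3427(T − 64.5)
4112.5 T = 221039 − 62454 = 158585
T ≈ 38.56 °C. Since T > 0 °C, the all-ice-melts assumption holds.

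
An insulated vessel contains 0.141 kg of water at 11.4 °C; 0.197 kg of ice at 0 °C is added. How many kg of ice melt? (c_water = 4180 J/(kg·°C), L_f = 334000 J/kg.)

Cooling the water to 0 °C releases 0.141·4180·11.4 = 6718.9 J.
Melting all 0.197 kg of ice would need 0.197·334000 = 65798 J.
Since 6718.9 < 65798 J, not all the ice melts; equilibrium is at 0 °C.
m_melted·334000 = 6718.9  ⇒  m_melted ≈ 0.02012 kg.

m_melted ≈ 0.0201 kg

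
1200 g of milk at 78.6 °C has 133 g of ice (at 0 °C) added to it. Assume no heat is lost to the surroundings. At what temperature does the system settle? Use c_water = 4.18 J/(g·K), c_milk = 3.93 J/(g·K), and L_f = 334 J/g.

Energy conservation, ΣQ = 0:
latent heat to melt: 133×334 = 44422
  warm the meltwater: 555.94 T
  milk: 4716(T − 78.6)
5271.9 T = 370678 − 44422 = 326256
T ≈ 61.89 °C (positive, so assuming full melt was valid).

T_f ≈ 61.9 °C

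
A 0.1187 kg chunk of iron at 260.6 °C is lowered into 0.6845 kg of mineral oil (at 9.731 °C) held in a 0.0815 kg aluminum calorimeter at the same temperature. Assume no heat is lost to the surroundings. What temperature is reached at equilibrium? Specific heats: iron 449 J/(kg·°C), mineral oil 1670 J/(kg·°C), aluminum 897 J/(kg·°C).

T_f ≈ 20.3 °C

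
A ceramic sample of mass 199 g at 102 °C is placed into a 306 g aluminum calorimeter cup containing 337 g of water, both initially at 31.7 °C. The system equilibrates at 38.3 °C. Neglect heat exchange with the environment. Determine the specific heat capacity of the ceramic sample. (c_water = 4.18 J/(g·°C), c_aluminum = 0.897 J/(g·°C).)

c ≈ 0.876 J/(g·°C)

Energy conservation, ΣQ = 0:
199·c·(38.3 − 102) + 337·4.18·(38.3 − 31.7) + 306·0.897·(38.3 − 31.7) = 0
-12676 c = -11109
c = -11109/-12676 ≈ 0.8763 J/(g·°C)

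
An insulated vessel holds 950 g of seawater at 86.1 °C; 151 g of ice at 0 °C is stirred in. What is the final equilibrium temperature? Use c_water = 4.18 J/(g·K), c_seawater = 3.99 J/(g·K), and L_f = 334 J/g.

Setting the total heat transfer to zero:
latent heat to melt: 151·334 = 50434
  warm the meltwater: 631.18 T
  seawater: 3790.5(T − 86.1)
4421.7 T = 326362 − 50434 = 275928
T ≈ 62.40 °C (positive, so assuming full melt was valid).

T_f ≈ 62.4 °C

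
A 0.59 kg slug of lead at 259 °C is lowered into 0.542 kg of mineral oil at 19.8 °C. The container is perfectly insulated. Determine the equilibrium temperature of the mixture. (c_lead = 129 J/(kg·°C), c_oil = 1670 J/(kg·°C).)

T_f ≈ 38.4 °C

Energy conservation, ΣQ = 0:
0.59·129·(T − 259) + 0.542·1670·(T − 19.8) = 0
76.11(T − 259) + 905.14(T − 19.8) = 0
(76.11 + 905.14) T = 76.11·259 + 905.14·19.8
T ≈ 38.35 °C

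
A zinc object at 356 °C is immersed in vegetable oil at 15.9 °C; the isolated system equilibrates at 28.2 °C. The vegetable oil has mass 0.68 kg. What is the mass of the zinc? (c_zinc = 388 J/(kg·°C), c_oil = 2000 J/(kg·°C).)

m ≈ 0.132 kg

Energy conservation, ΣQ = 0:
m·388·(28.2 − 356) + 0.68·2000·(28.2 − 15.9) = 0
-127186 m = -16728
m = -16728/-127186 ≈ 0.1315 kg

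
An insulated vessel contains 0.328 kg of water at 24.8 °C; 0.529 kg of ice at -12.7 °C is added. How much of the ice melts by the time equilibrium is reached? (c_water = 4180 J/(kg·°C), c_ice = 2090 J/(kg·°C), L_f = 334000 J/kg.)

m_melted ≈ 0.0598 kg

Water can give up m c ΔT = 0.328·4180·24.8 = 34002 J before reaching 0 °C.
Warming the ice to 0 °C takes 0.529·2090·12.7 = 14041 J, leaving 19961 J for melting.
Fully melting the ice requires m_ice L_f = 0.529·334000 = 176686 J.
Since 19961 < 176686 J, not all the ice melts; equilibrium is at 0 °C.
m_melted·334000 = 19961  ⇒  m_melted ≈ 0.05976 kg.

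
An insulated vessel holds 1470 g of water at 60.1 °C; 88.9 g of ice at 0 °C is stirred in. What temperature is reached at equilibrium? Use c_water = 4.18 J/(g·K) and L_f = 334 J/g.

T_f ≈ 52.1 °C

Taking heat into each body as positive, Σ m c ΔT = 0:
melt ice: 88.9×334 = 29693; meltwater 0→T: 88.9×4.18×T = 371.6 T; water cools: 1470×4.18×(T − 60.1) = 6144.6(T − 60.1)
6516.2 T = 369290 − 29693 = 339598
T ≈ 52.12 °C (positive, so assuming full melt was valid).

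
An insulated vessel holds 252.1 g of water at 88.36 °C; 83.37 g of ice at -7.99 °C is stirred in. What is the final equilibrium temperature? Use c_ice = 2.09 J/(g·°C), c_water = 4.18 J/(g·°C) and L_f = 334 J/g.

Energy balance with sensible and latent terms:
warm ice to 0 °C: 83.37·2.09·(0 − (-7.99)) = 1392.2
  fusion: m_ice L_f = 83.37·334 = 27846
  warm the meltwater: 348.49 T
  water cools: 252.1·4.18·(T − 88.36) = 1053.8(T − 88.36)
1402.3 T = 93112 − 29238 = 63874
T ≈ 45.55 °C. Since T > 0 °C, the all-ice-melts assumption holds.

T_f ≈ 45.6 °C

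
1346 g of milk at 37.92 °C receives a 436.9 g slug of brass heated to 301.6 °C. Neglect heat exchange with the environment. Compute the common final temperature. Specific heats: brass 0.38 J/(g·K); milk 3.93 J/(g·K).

T_f ≈ 45.9 °C

Heat gained plus heat lost sum to zero:
436.9×0.38×(T − 301.6) + 1346×3.93×(T − 37.92) = 0
(166.02 + 5289.8) T = 166.02×301.6 + 5289.8×37.92
T = 250661/5455.8 ≈ 45.94 °C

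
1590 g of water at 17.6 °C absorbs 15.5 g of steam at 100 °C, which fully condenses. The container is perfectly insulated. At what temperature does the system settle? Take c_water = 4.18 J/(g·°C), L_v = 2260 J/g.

T_f ≈ 23.6 °C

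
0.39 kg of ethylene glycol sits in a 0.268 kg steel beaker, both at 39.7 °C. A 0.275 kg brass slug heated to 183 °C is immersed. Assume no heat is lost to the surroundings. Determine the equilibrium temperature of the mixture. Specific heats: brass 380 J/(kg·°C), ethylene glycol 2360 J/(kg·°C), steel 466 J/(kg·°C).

Net heat exchanged in the isolated system is zero:
0.275·380·(T − 183) + 0.39·2360·(T − 39.7) + 0.268·466·(T − 39.7) = 0
104.5(T − 183) + 920.4(T − 39.7) + 124.89(T − 39.7) = 0
1149.8 T = 60621
T ≈ 52.72 °C

T_f ≈ 52.7 °C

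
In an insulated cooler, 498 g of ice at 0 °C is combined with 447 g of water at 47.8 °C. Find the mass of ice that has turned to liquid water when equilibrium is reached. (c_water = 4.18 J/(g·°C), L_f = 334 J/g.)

m_melted ≈ 267 g

Cooling the water to 0 °C releases 447·4.18·47.8 = 89312 J.
Fully melting the ice requires m_ice L_f = 498·334 = 166332 J.
That's not enough to melt it all — equilibrium is at 0 °C with ice remaining.
Mass melted = 89312/334 ≈ 267.4 g.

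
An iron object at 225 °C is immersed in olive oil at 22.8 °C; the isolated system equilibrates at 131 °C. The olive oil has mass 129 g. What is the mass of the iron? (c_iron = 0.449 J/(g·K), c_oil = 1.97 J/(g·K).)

|Q_iron| = |Q_oil|:
m·0.449·(225 − 131) = 129·1.97·(131 − 22.8)
42.21 m = 27497  ⇒  m ≈ 651.5 g

m ≈ 651 g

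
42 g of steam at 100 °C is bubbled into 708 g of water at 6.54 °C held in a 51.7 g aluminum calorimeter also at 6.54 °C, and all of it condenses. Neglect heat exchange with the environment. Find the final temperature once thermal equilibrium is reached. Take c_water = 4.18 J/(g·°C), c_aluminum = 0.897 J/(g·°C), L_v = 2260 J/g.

T_f ≈ 41.5 °C

Setting the total heat transfer to zero:
condense steam: −42×2260 = −94920; condensate cools 100→T: 42×4.18×(T − 100) = 175.56(T − 100); original water: 2959.4(T − 6.54); cup: 46.37(T − 6.54)
3181.4 T = 94920 + 17556 + 19658 = 132134
T ≈ 41.53 °C (< 100 °C, so full condensation is consistent).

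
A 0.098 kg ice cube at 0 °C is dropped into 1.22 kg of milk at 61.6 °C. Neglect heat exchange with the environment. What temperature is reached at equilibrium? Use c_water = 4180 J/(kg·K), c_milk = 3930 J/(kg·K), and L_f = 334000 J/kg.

T_f ≈ 50.5 °C

Heat gained plus heat lost sum to zero:
latent heat to melt: 0.098·334000 = 32732
  warm the meltwater: 409.64 T
  milk: 4794.6(T − 61.6)
5204.2 T = 295347 − 32732 = 262615
T ≈ 50.46 °C — above 0 °C, consistent with complete melting.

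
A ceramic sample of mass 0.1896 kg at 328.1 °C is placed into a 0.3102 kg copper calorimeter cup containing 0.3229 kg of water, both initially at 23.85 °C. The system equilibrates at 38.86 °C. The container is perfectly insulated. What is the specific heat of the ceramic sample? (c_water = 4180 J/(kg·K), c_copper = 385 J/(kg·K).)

Energy conservation, ΣQ = 0:
0.1896×c×(38.86 − 328.1) + 0.3229×4180×(38.86 − 23.85) + 0.3102×385×(38.86 − 23.85) = 0
-54.84 c = -22052
c = -22052/-54.84 ≈ 402.1 J/(kg·K)

c ≈ 402 J/(kg·K)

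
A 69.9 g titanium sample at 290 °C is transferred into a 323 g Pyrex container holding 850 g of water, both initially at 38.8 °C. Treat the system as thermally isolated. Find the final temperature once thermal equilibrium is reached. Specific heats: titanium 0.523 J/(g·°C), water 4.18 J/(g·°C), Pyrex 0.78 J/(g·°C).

T_f ≈ 41.2 °C

Heat gained plus heat lost sum to zero:
69.9×0.523×(T − 290) + 850×4.18×(T − 38.8) + 323×0.78×(T − 38.8) = 0
36.56(T − 290) + 3553(T − 38.8) + 251.94(T − 38.8) = 0
3841.5 T = 158233
T ≈ 41.19 °C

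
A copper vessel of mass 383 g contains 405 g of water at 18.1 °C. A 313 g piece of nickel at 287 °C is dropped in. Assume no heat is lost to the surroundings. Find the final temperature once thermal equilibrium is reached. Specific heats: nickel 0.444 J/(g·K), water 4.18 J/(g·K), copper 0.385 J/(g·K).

Net heat exchanged in the isolated system is zero:
313*0.444*(T − 287) + 405*4.18*(T − 18.1) + 383*0.385*(T − 18.1) = 0
138.97(T − 287) + 1692.9(T − 18.1) + 147.46(T − 18.1) = 0
(138.97 + 1692.9 + 147.46) T = 138.97*287 + 1692.9*18.1 + 147.46*18.1
T ≈ 36.98 °C

T_f ≈ 37.0 °C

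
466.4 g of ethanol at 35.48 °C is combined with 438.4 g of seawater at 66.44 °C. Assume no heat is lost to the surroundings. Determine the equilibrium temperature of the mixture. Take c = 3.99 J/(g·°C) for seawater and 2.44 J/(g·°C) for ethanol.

With ΣQ=0 the equilibrium temperature is the m·c-weighted mean:
T_f = (1749.2×66.44 + 1138×35.48) / (1749.2 + 1138)
    = 156595 / 2887.2 ≈ 54.24 °C

T_f ≈ 54.2 °C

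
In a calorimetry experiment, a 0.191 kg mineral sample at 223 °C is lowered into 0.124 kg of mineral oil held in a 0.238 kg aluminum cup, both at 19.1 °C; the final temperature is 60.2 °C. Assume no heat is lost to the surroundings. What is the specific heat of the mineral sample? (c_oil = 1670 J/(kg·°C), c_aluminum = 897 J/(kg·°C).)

Conservation of energy gives ΣQ = 0:
0.191·c·(60.2 − 223) + 0.124·1670·(60.2 − 19.1) + 0.238·897·(60.2 − 19.1) = 0
-31.09 c = -17285
c = -17285/-31.09 ≈ 555.9 J/(kg·°C)

c ≈ 556 J/(kg·°C)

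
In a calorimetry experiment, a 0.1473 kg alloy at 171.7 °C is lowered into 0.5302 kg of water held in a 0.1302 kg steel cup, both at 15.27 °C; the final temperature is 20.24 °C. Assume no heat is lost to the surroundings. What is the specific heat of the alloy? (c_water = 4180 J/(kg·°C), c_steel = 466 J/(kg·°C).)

Conservation of energy gives ΣQ = 0:
0.1473·c·(20.24 − 171.7) + 0.5302·4180·(20.24 − 15.27) + 0.1302·466·(20.24 − 15.27) = 0
-22.31 c = -11316
c = -11316/-22.31 ≈ 507.2 J/(kg·°C)

c ≈ 507 J/(kg·°C)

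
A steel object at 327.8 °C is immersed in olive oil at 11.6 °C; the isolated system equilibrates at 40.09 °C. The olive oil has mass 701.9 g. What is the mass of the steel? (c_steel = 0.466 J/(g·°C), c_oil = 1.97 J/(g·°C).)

m ≈ 294 g

|Q_steel| = |Q_oil|:
m·0.466·(327.8 − 40.09) = 701.9·1.97·(40.09 − 11.6)
134.07 m = 39394  ⇒  m ≈ 293.8 g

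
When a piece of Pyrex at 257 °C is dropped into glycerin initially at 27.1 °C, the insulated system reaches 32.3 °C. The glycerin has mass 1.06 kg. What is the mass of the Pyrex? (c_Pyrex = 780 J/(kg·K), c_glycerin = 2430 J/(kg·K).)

m ≈ 0.0764 kg

Let T be the final temperature. ΣQ_i = 0:
m·780·(32.3 − 257) + 1.06·2430·(32.3 − 27.1) = 0
-175266 m = -13394
m = -13394/-175266 ≈ 0.07642 kg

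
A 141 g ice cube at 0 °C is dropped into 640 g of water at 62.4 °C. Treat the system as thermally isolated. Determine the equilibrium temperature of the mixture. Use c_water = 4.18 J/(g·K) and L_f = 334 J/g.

Taking heat into each body as positive, Σ m c ΔT = 0:
melt ice: 141·334 = 47094
  warm the meltwater: 589.38 T
  water cools: 640·4.18·(T − 62.4) = 2675.2(T − 62.4)
3264.6 T = 166932 − 47094 = 119838
T ≈ 36.71 °C. Since T > 0 °C, the all-ice-melts assumption holds.

T_f ≈ 36.7 °C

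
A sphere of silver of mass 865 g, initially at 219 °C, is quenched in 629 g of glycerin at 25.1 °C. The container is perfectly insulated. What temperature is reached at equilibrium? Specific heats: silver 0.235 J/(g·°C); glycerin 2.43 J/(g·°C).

T_f ≈ 47.9 °C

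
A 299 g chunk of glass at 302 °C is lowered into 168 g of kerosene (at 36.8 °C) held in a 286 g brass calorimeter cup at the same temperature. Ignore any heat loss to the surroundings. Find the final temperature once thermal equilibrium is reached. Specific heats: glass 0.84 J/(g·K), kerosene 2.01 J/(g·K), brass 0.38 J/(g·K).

T_f ≈ 132.3 °C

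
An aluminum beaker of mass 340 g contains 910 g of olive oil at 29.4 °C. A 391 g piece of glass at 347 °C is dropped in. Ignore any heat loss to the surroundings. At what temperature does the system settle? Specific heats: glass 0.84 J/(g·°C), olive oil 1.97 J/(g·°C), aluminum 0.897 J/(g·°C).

T_f ≈ 72.4 °C

T_f = Σ m_i c_i T_i / Σ m_i c_i:
T_f = (328.44×347 + 1792.7×29.4 + 304.98×29.4) / (328.44 + 1792.7 + 304.98)
    = 175640 / 2426.1 ≈ 72.40 °C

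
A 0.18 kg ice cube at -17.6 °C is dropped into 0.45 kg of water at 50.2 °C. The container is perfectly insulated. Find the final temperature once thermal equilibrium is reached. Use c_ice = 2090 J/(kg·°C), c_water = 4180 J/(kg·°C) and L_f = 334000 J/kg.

Taking heat into each body as positive, Σ m c ΔT = 0:
warm ice to 0 °C: 0.18×2090×(0 − (-17.6)) = 6621.1
  fusion: m_ice L_f = 0.18×334000 = 60120
  meltwater 0→T: 0.18×4180×T = 752.4 T
  water cools: 0.45×4180×(T − 50.2) = 1881(T − 50.2)
2633.4 T = 94426 − 66741 = 27685
T ≈ 10.51 °C. Since T > 0 °C, the all-ice-melts assumption holds.

T_f ≈ 10.5 °C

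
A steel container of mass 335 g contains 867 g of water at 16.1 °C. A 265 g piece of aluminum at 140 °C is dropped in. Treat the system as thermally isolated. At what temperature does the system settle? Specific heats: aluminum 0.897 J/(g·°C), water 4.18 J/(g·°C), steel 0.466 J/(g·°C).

T_f ≈ 23.4 °C

Energy conservation, ΣQ = 0:
265×0.897×(T − 140) + 867×4.18×(T − 16.1) + 335×0.466×(T − 16.1) = 0
(237.71 + 3624.1 + 156.11) T = 237.71×140 + 3624.1×16.1 + 156.11×16.1
T ≈ 23.43 °C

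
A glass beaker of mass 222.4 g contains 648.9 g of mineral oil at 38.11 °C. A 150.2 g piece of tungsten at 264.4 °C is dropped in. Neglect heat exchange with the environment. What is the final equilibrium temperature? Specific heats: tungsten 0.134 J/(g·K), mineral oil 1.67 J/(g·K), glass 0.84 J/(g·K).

T_f ≈ 41.6 °C

Net heat exchanged in the isolated system is zero:
150.2·0.134·(T − 264.4) + 648.9·1.67·(T − 38.11) + 222.4·0.84·(T − 38.11) = 0
(20.13 + 1083.7 + 186.82) T = 20.13·264.4 + 1083.7·38.11 + 186.82·38.11
T = 53739/1290.6 ≈ 41.64 °C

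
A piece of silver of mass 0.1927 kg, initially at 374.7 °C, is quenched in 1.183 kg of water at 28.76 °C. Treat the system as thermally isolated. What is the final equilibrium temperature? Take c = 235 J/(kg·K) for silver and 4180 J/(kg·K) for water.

T_f ≈ 31.9 °C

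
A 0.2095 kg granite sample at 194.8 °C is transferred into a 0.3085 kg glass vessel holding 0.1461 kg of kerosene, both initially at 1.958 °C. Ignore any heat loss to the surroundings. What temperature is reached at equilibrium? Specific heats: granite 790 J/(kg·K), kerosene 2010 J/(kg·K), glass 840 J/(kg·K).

T_f ≈ 46.4 °C

Net heat exchanged in the isolated system is zero:
0.2095×790×(T − 194.8) + 0.1461×2010×(T − 1.958) + 0.3085×840×(T − 1.958) = 0
718.31 T = 33323
T ≈ 46.39 °C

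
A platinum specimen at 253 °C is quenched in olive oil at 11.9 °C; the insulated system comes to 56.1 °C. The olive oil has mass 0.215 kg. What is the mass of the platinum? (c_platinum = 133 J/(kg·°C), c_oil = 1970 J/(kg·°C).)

Taking heat into each body as positive, Σ m c ΔT = 0:
m×133×(56.1 − 253) + 0.215×1970×(56.1 − 11.9) = 0
-26188 m = -18721
m = -18721/-26188 ≈ 0.7149 kg

m ≈ 0.715 kg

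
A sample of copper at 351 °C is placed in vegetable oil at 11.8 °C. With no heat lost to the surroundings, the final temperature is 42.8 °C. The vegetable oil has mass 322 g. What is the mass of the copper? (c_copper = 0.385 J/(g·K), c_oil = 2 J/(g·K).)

Conservation of energy gives ΣQ = 0:
m·0.385·(42.8 − 351) + 322·2·(42.8 − 11.8) = 0
-118.66 m = -19964
m = -19964/-118.66 ≈ 168.2 g

m ≈ 168 g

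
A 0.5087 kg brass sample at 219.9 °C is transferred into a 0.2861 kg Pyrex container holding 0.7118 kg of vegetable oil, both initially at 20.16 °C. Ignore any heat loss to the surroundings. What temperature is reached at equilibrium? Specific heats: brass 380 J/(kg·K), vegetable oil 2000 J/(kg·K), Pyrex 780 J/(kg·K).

T_f ≈ 41.1 °C

Setting the total heat transfer to zero:
0.5087×380×(T − 219.9) + 0.7118×2000×(T − 20.16) + 0.2861×780×(T − 20.16) = 0
193.31(T − 219.9) + 1423.6(T − 20.16) + 223.16(T − 20.16) = 0
1840.1 T = 75707
T = 75707 / 1840.1 = 41.1 °C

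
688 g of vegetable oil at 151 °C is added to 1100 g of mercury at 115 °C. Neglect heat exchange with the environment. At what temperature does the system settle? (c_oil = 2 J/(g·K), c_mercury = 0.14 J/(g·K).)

Heat lost by the oil equals heat gained by the mercury:
688×2×(151 − T) = 1100×0.14×(T − 115)
1376(151 − T) = 154(T − 115)
1530 T = 225486  ⇒  T ≈ 147.38 °C

T_f ≈ 147.4 °C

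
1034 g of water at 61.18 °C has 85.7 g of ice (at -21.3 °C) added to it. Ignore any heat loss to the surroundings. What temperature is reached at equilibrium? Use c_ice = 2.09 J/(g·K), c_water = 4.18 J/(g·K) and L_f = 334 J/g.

Heat gained plus heat lost sum to zero:
warm ice to 0 °C: 85.7·2.09·(0 − (-21.3)) = 3815.1
  latent heat to melt: 85.7·334 = 28624
  meltwater 0→T: 85.7·4.18·T = 358.23 T
  water: 4322.1(T − 61.18)
4680.3 T = 264427 − 32439 = 231988
T ≈ 49.57 °C (positive, so assuming full melt was valid).

T_f ≈ 49.6 °C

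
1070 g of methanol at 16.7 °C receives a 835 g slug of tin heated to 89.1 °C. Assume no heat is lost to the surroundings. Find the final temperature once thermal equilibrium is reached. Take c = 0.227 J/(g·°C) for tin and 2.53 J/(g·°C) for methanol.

T_f ≈ 21.4 °C

Set heat shed by the hot body equal to heat absorbed by the cold body:
835*0.227*(89.1 − T) = 1070*2.53*(T − 16.7)
189.55(89.1 − T) = 2707.1(T − 16.7)
2896.6 T = 62097  ⇒  T ≈ 21.44 °C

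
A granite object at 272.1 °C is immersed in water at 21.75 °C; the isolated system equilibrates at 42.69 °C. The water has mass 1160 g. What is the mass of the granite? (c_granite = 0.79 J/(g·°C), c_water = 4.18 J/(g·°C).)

Conservation of energy gives ΣQ = 0:
m·0.79·(42.69 − 272.1) + 1160·4.18·(42.69 − 21.75) = 0
-181.23 m = -101534
m = -101534/-181.23 ≈ 560.2 g

m ≈ 560 g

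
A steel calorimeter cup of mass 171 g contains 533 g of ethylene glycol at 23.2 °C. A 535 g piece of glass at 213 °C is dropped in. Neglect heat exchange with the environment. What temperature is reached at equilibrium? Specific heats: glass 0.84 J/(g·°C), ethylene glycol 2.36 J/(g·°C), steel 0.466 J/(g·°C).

T_f = Σ m_i c_i T_i / Σ m_i c_i:
T_f = (449.4×213 + 1257.9×23.2 + 79.69×23.2) / (449.4 + 1257.9 + 79.69)
    = 126754 / 1787 ≈ 70.93 °C

T_f ≈ 70.9 °C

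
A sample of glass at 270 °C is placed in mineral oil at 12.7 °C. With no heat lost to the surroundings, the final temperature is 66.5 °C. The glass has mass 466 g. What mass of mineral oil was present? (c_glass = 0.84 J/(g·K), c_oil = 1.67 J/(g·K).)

m ≈ 887 g

|Q_glass| = |Q_oil|:
466·0.84·(270 − 66.5) = m·1.67·(66.5 − 12.7)
89.85 m = 79658  ⇒  m ≈ 886.6 g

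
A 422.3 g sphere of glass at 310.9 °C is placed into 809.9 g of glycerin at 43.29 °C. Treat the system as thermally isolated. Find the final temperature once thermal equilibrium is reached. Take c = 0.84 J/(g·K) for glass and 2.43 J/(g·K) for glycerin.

T_f ≈ 84.2 °C

Energy conservation, ΣQ = 0:
422.3*0.84*(T − 310.9) + 809.9*2.43*(T − 43.29) = 0
2322.8 T = 195483
T = 195483/2322.8 ≈ 84.16 °C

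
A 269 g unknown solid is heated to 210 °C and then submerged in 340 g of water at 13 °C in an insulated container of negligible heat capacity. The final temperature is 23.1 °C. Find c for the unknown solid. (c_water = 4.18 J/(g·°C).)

c ≈ 0.286 J/(g·°C)

Conservation of energy gives ΣQ = 0:
269·c·(23.1 − 210) + 340·4.18·(23.1 − 13) = 0
-50276 c = -14354
c = -14354/-50276 ≈ 0.2855 J/(g·°C)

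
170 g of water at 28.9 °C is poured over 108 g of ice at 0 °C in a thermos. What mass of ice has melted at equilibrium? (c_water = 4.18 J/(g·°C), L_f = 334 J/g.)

m_melted ≈ 61.5 g

Water can give up m c ΔT = 170×4.18×28.9 = 20536 J before reaching 0 °C.
Melting all 108 g of ice would need 108×334 = 36072 J.
20536 J < 36072 J, so only part of the ice melts and the system sits at 0 °C.
m_melt = 20536 / L_f = 61.49 g.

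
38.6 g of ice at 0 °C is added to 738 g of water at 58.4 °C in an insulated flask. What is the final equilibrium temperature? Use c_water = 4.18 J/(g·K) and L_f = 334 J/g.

Heat gained plus heat lost sum to zero:
fusion: m_ice L_f = 38.6×334 = 12892
  warm the meltwater: 161.35 T
  water: 3084.8(T − 58.4)
3246.2 T = 180155 − 12892 = 167262
T ≈ 51.53 °C (positive, so assuming full melt was valid).

T_f ≈ 51.5 °C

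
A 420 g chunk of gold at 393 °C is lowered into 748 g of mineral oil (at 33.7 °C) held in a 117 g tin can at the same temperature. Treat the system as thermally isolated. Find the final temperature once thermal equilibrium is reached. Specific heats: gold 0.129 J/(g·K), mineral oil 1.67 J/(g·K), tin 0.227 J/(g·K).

T_f ≈ 48.3 °C

Net heat exchanged in the isolated system is zero:
420×0.129×(T − 393) + 748×1.67×(T − 33.7) + 117×0.227×(T − 33.7) = 0
54.18(T − 393) + 1249.2(T − 33.7) + 26.56(T − 33.7) = 0
(54.18 + 1249.2 + 26.56) T = 54.18×393 + 1249.2×33.7 + 26.56×33.7
T ≈ 48.34 °C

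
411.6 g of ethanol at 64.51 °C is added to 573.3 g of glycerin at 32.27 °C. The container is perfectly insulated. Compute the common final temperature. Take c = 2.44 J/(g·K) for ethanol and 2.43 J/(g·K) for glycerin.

Energy conservation, ΣQ = 0:
411.6*2.44*(T − 64.51) + 573.3*2.43*(T − 32.27) = 0
2397.4 T = 109744
T ≈ 45.78 °C

T_f ≈ 45.8 °C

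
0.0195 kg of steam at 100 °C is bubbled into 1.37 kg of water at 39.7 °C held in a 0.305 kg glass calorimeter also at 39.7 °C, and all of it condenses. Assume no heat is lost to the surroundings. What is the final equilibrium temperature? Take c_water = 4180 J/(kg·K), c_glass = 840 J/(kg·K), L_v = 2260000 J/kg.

T_f ≈ 47.8 °C

Energy conservation, ΣQ = 0:
steam→water at 100 °C releases m L_v = 0.0195×2260000 = 44070; condensate cools 100→T: 0.0195×4180×(T − 100) = 81.51(T − 100); water warms: 1.37×4180×(T − 39.7) = 5726.6(T − 39.7); cup: 256.2(T − 39.7)
6064.3 T = 44070 + 8151 + 237517 = 289738
T ≈ 47.78 °C — below 100 °C, confirming all the steam condensed.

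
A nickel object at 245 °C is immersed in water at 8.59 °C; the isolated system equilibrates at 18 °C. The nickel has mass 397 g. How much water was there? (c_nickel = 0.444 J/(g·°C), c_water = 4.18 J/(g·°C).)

|Q_nickel| = |Q_water|:
397×0.444×(245 − 18) = m×4.18×(18 − 8.59)
39.33 m = 40013  ⇒  m ≈ 1017 g

m ≈ 1020 g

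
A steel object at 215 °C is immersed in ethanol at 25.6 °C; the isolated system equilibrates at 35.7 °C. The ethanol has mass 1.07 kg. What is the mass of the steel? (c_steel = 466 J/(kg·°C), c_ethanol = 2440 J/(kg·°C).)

m ≈ 0.316 kg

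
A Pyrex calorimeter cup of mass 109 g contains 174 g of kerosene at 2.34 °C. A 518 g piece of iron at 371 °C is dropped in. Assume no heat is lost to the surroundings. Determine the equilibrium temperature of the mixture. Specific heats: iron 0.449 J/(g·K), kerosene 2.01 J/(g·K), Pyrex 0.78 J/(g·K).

Heat gained plus heat lost sum to zero:
518×0.449×(T − 371) + 174×2.01×(T − 2.34) + 109×0.78×(T − 2.34) = 0
232.58(T − 371) + 349.74(T − 2.34) + 85.02(T − 2.34) = 0
(232.58 + 349.74 + 85.02) T = 232.58×371 + 349.74×2.34 + 85.02×2.34
T ≈ 130.83 °C

T_f ≈ 130.8 °C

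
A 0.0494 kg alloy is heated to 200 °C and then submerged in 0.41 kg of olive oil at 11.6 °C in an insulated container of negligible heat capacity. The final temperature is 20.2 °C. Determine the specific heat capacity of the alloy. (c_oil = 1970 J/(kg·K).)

c ≈ 782 J/(kg·K)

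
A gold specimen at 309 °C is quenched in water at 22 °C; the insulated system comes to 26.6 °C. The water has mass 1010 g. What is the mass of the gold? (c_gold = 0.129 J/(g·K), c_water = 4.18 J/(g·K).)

m ≈ 533 g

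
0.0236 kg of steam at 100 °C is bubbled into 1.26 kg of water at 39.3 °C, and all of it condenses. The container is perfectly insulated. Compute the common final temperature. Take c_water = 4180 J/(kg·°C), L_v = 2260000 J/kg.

Conservation of energy gives ΣQ = 0:
latent heat released on condensation: 0.0236·2260000 = 53336
  condensed water 100 °C→T: 98.65(T − 100)
  original water: 5266.8(T − 39.3)
5365.4 T = 53336 + 9864.8 + 206985 = 270186
T ≈ 50.36 °C, under the boiling point, so the assumption holds.

T_f ≈ 50.4 °C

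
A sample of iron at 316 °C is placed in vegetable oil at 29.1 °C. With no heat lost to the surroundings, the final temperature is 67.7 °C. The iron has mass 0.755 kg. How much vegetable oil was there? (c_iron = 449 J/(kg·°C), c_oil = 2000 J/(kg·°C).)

|Q_iron| = |Q_oil|:
0.755×449×(316 − 67.7) = m×2000×(67.7 − 29.1)
77200 m = 84172  ⇒  m ≈ 1.09 kg

m ≈ 1.09 kg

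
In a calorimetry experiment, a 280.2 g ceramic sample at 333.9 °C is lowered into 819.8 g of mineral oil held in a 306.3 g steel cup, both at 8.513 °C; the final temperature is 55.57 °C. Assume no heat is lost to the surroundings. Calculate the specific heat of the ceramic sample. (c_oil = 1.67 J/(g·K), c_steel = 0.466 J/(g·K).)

Let T be the final temperature. ΣQ_i = 0:
280.2·c·(55.57 − 333.9) + 819.8·1.67·(55.57 − 8.513) + 306.3·0.466·(55.57 − 8.513) = 0
-77988 c = -71141
c = -71141/-77988 ≈ 0.9122 J/(g·K)

c ≈ 0.912 J/(g·K)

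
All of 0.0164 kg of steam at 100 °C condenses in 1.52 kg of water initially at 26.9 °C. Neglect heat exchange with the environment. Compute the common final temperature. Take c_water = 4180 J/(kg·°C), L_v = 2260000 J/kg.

Let T be the final temperature. ΣQ_i = 0:
steam→water at 100 °C releases m L_v = 0.0164×2260000 = 37064; condensate cools 100→T: 0.0164×4180×(T − 100) = 68.55(T − 100); original water: 6353.6(T − 26.9)
6422.2 T = 37064 + 6855.2 + 170912 = 214831
T ≈ 33.45 °C (< 100 °C, so full condensation is consistent).

T_f ≈ 33.5 °C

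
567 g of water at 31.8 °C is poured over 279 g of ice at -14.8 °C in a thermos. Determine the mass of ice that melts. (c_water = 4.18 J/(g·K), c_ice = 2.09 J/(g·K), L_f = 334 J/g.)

m_melted ≈ 200 g

Cooling the water to 0 °C releases 567·4.18·31.8 = 75368 J.
Of that, 279·2.09·14.8 = 8630 J goes to bring the ice to 0 °C, leaving 66738 J.
Melting all 279 g of ice would need 279·334 = 93186 J.
66738 J < 93186 J, so only part of the ice melts and the system sits at 0 °C.
m_melt = 66738 / L_f = 199.8 g.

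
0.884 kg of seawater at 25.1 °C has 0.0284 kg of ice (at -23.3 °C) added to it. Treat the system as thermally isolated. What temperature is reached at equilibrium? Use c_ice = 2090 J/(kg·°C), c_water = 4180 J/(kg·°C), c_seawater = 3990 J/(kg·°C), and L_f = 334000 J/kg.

T_f ≈ 21.3 °C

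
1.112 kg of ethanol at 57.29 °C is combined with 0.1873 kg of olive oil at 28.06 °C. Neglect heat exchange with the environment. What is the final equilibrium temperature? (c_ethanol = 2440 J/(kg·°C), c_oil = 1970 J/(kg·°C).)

T_f is the heat-capacity-weighted average of the initial temperatures:
T_f = (2713.3·57.29 + 368.98·28.06) / (2713.3 + 368.98)
    = 165797 / 3082.3 ≈ 53.79 °C

T_f ≈ 53.8 °C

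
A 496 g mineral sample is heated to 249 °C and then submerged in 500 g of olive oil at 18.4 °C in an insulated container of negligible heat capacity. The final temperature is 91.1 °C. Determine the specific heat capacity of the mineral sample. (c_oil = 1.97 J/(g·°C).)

Let T be the final temperature. ΣQ_i = 0:
496·c·(91.1 − 249) + 500·1.97·(91.1 − 18.4) = 0
-78318 c = -71609
c = -71609/-78318 ≈ 0.9143 J/(g·°C)

c ≈ 0.914 J/(g·°C)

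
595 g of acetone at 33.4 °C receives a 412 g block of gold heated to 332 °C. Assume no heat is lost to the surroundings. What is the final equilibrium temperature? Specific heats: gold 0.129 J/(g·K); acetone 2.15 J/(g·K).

T_f ≈ 45.3 °C

Set heat shed by the hot body equal to heat absorbed by the cold body:
412·0.129·(332 − T) = 595·2.15·(T − 33.4)
53.15(332 − T) = 1279.2(T − 33.4)
1332.4 T = 60372  ⇒  T ≈ 45.31 °C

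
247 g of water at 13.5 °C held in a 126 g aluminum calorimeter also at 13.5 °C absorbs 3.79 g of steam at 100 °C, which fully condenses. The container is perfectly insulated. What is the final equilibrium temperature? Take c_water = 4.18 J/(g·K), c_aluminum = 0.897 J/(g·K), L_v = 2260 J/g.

T_f ≈ 22.1 °C

Net heat exchanged in the isolated system is zero:
condense steam: −3.79×2260 = −8565.4
  condensed water 100 °C→T: 15.84(T − 100)
  water warms: 247×4.18×(T − 13.5) = 1032.5(T − 13.5)
  aluminum cup: 126×0.897×(T − 13.5) = 113.02(T − 13.5)
1161.3 T = 8565.4 + 1584.2 + 15464 = 25614
T ≈ 22.06 °C (< 100 °C, so full condensation is consistent).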